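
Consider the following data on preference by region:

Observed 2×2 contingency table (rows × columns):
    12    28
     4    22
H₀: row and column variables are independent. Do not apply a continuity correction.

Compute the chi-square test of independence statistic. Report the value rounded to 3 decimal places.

Row totals [40, 26], col totals [16, 50], n=66
χ² = (12−9.70)²/9.70 + (28−30.30)²/30.30 + (4−6.30)²/6.30 + (22−19.70)²/19.70 = 1.8328
df = 1

test statistic = 1.833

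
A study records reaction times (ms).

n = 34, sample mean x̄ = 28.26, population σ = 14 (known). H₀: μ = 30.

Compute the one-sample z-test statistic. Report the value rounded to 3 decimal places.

SE = σ/√n = 14/√34 = 2.4010
z = (x̄−μ₀)/SE = (28.26−30)/2.4010 = -0.7247

test statistic = -0.725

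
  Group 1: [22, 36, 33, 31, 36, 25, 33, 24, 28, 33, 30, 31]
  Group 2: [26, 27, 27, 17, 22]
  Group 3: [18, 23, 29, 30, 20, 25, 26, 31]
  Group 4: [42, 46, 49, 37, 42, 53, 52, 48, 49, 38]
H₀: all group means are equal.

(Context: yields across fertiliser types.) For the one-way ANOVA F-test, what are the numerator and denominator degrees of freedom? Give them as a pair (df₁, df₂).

k = 4 groups, N = 35 total
df = (k−1, N−k) = (4−1, 35−4) = (3, 31)

degrees of freedom = [3, 31]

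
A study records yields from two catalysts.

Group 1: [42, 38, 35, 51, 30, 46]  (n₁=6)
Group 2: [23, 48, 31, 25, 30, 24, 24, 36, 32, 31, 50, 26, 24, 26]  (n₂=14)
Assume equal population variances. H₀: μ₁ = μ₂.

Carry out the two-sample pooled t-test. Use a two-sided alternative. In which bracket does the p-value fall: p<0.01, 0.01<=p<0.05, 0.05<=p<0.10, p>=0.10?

p-value bracket: 0.01<=p<0.05

x̄₁=40.333, s₁=7.607, n₁=6
x̄₂=30.714, s₂=8.651, n₂=14
s_p² = [5·7.607² + 13·8.651²]/18 = 70.1217
SE = √(s_p²·(1/6+1/14)) = 4.0860
t = (40.333−30.714)/4.0860 = 2.3541
df = 18
p-value (two-sided) = 0.03013
→ bracket: 0.01<=p<0.05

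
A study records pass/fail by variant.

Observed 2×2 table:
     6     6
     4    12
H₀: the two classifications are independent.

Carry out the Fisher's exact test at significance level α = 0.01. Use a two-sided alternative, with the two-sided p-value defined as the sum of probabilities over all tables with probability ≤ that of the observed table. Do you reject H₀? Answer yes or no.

Margins: r₁=12, r₂=16, c₁=10, c₂=18, n=28
p_obs = C(12,6)·C(16,4)/C(28,10); sum pmf over tables with pmf ≤ p_obs
p-value (two-sided) = 0.24254
At α=0.01: p ≥ α → fail to reject H₀

reject H₀: no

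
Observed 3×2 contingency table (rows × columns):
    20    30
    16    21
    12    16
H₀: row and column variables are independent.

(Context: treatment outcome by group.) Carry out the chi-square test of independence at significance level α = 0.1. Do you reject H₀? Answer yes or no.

reject H₀: no

Row totals [50, 37, 28], col totals [48, 67], n=115
χ² = (20−20.87)²/20.87 + (30−29.13)²/29.13 + (16−15.44)²/15.44 + (21−21.56)²/21.56 + (12−11.69)²/11.69 + (16−16.31)²/16.31 = 0.1110
df = 2
p-value (upper-tail) = 0.94601
At α=0.1: p ≥ α → fail to reject H₀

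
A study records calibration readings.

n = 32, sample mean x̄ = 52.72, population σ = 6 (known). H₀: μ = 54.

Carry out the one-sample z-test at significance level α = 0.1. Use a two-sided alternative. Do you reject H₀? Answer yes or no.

reject H₀: no

SE = σ/√n = 6/√32 = 1.0607
z = (x̄−μ₀)/SE = (52.72−54)/1.0607 = -1.2068
p-value (two-sided) = 0.22751
At α=0.1: p ≥ α → fail to reject H₀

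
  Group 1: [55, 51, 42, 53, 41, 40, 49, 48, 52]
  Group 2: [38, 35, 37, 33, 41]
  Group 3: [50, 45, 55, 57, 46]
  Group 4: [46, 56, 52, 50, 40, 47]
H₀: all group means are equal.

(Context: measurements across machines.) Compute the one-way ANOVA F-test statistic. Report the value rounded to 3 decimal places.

test statistic = 7.572

Group means [47.89, 36.80, 50.60, 48.50], grand mean 46.360
SSB = Σnᵢ(x̄ᵢ−x̄)² = 595.371; SSW = ΣΣ(x−x̄ᵢ)² = 550.389
MSB = 595.371/3 = 198.4570; MSW = 550.389/21 = 26.2090
F = MSB/MSW = 7.5721
df = (3, 21)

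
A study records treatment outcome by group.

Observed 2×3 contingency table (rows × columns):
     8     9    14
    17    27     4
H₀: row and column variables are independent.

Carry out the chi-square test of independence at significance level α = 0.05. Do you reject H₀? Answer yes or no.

Row totals [31, 48], col totals [25, 36, 18], n=79
χ² = (8−9.81)²/9.81 + (9−14.13)²/14.13 + (14−7.06)²/7.06 + (17−15.19)²/15.19 + (27−21.87)²/21.87 + (4−10.94)²/10.94 = 14.8238
df = 2
p-value (upper-tail) = 0.00060
At α=0.05: p < α → reject H₀

reject H₀: yes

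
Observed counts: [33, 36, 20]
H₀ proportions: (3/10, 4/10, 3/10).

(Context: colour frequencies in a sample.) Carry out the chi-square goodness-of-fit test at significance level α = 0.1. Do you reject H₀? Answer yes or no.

n = 89; E_i = n·p_i = [26.70, 35.60, 26.70]
χ² = (33−26.70)²/26.70 + (36−35.60)²/35.60 + (20−26.70)²/26.70 = 3.1723
df = 2
p-value (upper-tail) = 0.20471
At α=0.1: p ≥ α → fail to reject H₀

reject H₀: no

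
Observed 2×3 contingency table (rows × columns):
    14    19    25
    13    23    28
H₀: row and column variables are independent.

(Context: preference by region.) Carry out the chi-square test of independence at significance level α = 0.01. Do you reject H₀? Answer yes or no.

Row totals [58, 64], col totals [27, 42, 53], n=122
χ² = (14−12.84)²/12.84 + (19−19.97)²/19.97 + (25−25.20)²/25.20 + (13−14.16)²/14.16 + (23−22.03)²/22.03 + (28−27.80)²/27.80 = 0.2934
df = 2
p-value (upper-tail) = 0.86354
At α=0.01: p ≥ α → fail to reject H₀

reject H₀: no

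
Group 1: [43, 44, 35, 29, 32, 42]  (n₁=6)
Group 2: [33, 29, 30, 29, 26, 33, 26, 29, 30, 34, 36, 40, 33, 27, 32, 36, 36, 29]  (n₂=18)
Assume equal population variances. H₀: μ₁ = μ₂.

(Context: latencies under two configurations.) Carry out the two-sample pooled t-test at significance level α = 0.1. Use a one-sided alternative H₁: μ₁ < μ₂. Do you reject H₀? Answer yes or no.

x̄₁=37.500, s₁=6.348, n₁=6
x̄₂=31.556, s₂=3.884, n₂=18
s_p² = [5·6.348² + 17·3.884²]/22 = 20.8157
SE = √(s_p²·(1/6+1/18)) = 2.1507
t = (37.500−31.556)/2.1507 = 2.7639
df = 22
p-value (one-sided, H₁ less) = 0.99434
At α=0.1: p ≥ α → fail to reject H₀

reject H₀: no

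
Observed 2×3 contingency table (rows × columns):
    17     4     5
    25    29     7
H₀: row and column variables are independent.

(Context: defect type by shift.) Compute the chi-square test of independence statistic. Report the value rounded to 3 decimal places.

Row totals [26, 61], col totals [42, 33, 12], n=87
χ² = (17−12.55)²/12.55 + (4−9.86)²/9.86 + (5−3.59)²/3.59 + (25−29.45)²/29.45 + (29−23.14)²/23.14 + (7−8.41)²/8.41 = 8.0129
df = 2

test statistic = 8.013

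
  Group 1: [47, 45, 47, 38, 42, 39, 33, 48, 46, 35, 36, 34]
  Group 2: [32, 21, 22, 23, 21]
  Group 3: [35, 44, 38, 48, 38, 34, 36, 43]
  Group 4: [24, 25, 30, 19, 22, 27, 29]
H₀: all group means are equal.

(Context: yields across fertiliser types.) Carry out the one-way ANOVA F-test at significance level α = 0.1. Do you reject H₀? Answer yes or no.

Group means [40.83, 23.80, 39.50, 25.14], grand mean 34.406
SSB = Σnᵢ(x̄ᵢ−x̄)² = 1866.395; SSW = ΣΣ(x−x̄ᵢ)² = 699.324
MSB = 1866.395/3 = 622.1316; MSW = 699.324/28 = 24.9759
F = MSB/MSW = 24.9093
df = (3, 28)
p-value (upper-tail) = 0.00000
At α=0.1: p < α → reject H₀

reject H₀: yes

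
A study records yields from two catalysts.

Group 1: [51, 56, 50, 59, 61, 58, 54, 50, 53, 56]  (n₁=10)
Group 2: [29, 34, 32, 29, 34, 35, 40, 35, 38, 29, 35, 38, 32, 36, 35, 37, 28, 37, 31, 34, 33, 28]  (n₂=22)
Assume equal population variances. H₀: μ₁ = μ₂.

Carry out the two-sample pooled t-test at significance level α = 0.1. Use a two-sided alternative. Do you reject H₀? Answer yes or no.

reject H₀: yes

x̄₁=54.800, s₁=3.853, n₁=10
x̄₂=33.591, s₂=3.487, n₂=22
s_p² = [9·3.853² + 21·3.487²]/30 = 12.9639
SE = √(s_p²·(1/10+1/22)) = 1.3732
t = (54.800−33.591)/1.3732 = 15.4451
df = 30
p-value (two-sided) = 0.00000
At α=0.1: p < α → reject H₀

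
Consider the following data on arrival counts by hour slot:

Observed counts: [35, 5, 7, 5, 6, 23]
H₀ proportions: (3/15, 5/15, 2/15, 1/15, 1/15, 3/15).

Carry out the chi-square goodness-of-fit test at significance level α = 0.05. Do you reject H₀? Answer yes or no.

reject H₀: yes

n = 81; E_i = n·p_i = [16.20, 27.00, 10.80, 5.40, 5.40, 16.20]
χ² = (35−16.20)²/16.20 + (5−27.00)²/27.00 + (7−10.80)²/10.80 + (5−5.40)²/5.40 + (6−5.40)²/5.40 + (23−16.20)²/16.20 = 44.0309
df = 5
p-value (upper-tail) = 0.00000
At α=0.05: p < α → reject H₀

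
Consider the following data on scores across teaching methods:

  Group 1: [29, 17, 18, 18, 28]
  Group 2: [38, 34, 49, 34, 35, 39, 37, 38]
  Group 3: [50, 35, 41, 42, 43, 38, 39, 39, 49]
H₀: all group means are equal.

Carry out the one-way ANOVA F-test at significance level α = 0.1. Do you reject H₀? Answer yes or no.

Group means [22.00, 38.00, 41.78], grand mean 35.909
SSB = Σnᵢ(x̄ᵢ−x̄)² = 1312.263; SSW = ΣΣ(x−x̄ᵢ)² = 503.556
MSB = 1312.263/2 = 656.1313; MSW = 503.556/19 = 26.5029
F = MSB/MSW = 24.7569
df = (2, 19)
p-value (upper-tail) = 0.00001
At α=0.1: p < α → reject H₀

reject H₀: yes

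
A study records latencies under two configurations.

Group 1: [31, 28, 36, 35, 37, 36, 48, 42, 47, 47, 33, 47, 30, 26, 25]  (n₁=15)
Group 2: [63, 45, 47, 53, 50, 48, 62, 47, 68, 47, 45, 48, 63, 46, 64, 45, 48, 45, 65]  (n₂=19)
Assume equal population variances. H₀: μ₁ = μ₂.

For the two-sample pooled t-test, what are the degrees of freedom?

degrees of freedom = 32

df = n₁ + n₂ − 2 = 15 + 19 − 2 = 32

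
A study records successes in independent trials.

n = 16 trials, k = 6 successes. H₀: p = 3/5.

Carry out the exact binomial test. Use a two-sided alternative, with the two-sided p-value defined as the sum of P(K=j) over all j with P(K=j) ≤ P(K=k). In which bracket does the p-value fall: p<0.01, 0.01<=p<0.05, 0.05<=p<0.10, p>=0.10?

p-value bracket: 0.05<=p<0.10

Exact binomial: n=16, k=6, p₀=3/5=0.6000
P(X=j) = C(n,j)·p₀^j·(1−p₀)^(n−j); p = Σ P(X=j) over j with P(X=j) ≤ P(X=6)
p-value (two-sided) = 0.07666
→ bracket: 0.05<=p<0.10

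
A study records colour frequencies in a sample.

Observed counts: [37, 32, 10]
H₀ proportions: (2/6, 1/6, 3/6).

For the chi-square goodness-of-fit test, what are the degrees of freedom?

degrees of freedom = 2

df = k − 1 = 3 − 1 = 2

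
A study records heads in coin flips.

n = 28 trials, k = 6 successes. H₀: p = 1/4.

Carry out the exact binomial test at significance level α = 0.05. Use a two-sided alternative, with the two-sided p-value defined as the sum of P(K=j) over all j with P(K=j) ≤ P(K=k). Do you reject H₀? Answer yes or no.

Exact binomial: n=28, k=6, p₀=1/4=0.2500
P(X=j) = C(n,j)·p₀^j·(1−p₀)^(n−j); p = Σ P(X=j) over j with P(X=j) ≤ P(X=6)
p-value (two-sided) = 0.82812
At α=0.05: p ≥ α → fail to reject H₀

reject H₀: no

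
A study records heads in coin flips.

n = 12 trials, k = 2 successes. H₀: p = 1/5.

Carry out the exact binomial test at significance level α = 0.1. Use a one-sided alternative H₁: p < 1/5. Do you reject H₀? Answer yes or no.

Exact binomial: n=12, k=2, p₀=1/5=0.2000
P(X≤2) from Σ C(n,i)·p₀^i·(1−p₀)^(n−i)
p-value (one-sided, H₁ less) = 0.55835
At α=0.1: p ≥ α → fail to reject H₀

reject H₀: no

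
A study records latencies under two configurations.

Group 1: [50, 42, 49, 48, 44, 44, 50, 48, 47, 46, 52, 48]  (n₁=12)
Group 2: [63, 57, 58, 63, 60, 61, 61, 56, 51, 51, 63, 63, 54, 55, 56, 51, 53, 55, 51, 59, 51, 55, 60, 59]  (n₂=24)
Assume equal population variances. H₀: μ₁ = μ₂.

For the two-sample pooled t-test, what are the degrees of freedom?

df = n₁ + n₂ − 2 = 12 + 24 − 2 = 34

degrees of freedom = 34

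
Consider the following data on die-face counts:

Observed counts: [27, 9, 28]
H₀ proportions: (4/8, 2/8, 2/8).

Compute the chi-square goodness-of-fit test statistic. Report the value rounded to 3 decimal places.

n = 64; E_i = n·p_i = [32.00, 16.00, 16.00]
χ² = (27−32.00)²/32.00 + (9−16.00)²/16.00 + (28−16.00)²/16.00 = 12.8438
df = 2

test statistic = 12.844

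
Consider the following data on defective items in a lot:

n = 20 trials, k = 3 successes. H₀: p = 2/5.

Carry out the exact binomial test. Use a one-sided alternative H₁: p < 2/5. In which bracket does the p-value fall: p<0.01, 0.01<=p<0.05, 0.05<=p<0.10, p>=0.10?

p-value bracket: 0.01<=p<0.05

Exact binomial: n=20, k=3, p₀=2/5=0.4000
P(X≤3) from Σ C(n,i)·p₀^i·(1−p₀)^(n−i)
p-value (one-sided, H₁ less) = 0.01596
→ bracket: 0.01<=p<0.05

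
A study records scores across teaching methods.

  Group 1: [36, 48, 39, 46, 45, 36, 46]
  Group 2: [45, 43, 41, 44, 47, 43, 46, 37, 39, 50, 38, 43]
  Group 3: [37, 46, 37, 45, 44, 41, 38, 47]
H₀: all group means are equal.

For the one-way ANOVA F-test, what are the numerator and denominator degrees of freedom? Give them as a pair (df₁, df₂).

degrees of freedom = [2, 24]

k = 3 groups, N = 27 total
df = (k−1, N−k) = (3−1, 27−3) = (2, 24)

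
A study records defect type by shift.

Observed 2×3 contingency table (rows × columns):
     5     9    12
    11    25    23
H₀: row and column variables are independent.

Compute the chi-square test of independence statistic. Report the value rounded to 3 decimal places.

Row totals [26, 59], col totals [16, 34, 35], n=85
χ² = (5−4.89)²/4.89 + (9−10.40)²/10.40 + (12−10.71)²/10.71 + (11−11.11)²/11.11 + (25−23.60)²/23.60 + (23−24.29)²/24.29 = 0.5002
df = 2

test statistic = 0.500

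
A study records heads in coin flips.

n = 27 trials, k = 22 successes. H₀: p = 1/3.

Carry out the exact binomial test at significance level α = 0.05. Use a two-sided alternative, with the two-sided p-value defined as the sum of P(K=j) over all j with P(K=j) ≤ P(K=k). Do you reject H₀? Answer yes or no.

reject H₀: yes

Exact binomial: n=27, k=22, p₀=1/3=0.3333
P(X=j) = C(n,j)·p₀^j·(1−p₀)^(n−j); p = Σ P(X=j) over j with P(X=j) ≤ P(X=22)
p-value (two-sided) = 0.00000
At α=0.05: p < α → reject H₀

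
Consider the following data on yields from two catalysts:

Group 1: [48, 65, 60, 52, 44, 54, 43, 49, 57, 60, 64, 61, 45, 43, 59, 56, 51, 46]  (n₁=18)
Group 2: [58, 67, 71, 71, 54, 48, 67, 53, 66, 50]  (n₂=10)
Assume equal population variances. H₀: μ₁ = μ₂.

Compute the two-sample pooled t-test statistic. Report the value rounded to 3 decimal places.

x̄₁=53.167, s₁=7.390, n₁=18
x̄₂=60.500, s₂=8.860, n₂=10
s_p² = [17·7.390² + 9·8.860²]/26 = 62.8846
SE = √(s_p²·(1/18+1/10)) = 3.1276
t = (53.167−60.500)/3.1276 = -2.3447
df = 26

test statistic = -2.345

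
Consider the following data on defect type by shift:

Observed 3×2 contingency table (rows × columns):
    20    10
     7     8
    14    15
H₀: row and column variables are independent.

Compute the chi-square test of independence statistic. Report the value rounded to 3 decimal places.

test statistic = 2.600

Row totals [30, 15, 29], col totals [41, 33], n=74
χ² = (20−16.62)²/16.62 + (10−13.38)²/13.38 + (7−8.31)²/8.31 + (8−6.69)²/6.69 + (14−16.07)²/16.07 + (15−12.93)²/12.93 = 2.6000
df = 2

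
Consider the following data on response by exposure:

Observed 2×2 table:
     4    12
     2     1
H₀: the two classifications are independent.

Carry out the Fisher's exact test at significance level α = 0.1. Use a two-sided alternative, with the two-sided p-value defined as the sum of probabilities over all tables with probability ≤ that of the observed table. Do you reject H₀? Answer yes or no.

reject H₀: no

Margins: r₁=16, r₂=3, c₁=6, c₂=13, n=19
p_obs = C(16,4)·C(3,2)/C(19,6); sum pmf over tables with pmf ≤ p_obs
p-value (two-sided) = 0.22188
At α=0.1: p ≥ α → fail to reject H₀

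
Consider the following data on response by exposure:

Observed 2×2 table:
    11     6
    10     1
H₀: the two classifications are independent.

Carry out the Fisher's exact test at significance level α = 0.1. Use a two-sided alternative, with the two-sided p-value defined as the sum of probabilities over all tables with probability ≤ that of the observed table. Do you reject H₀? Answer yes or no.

reject H₀: no

Margins: r₁=17, r₂=11, c₁=21, c₂=7, n=28
p_obs = C(17,11)·C(11,10)/C(28,21); sum pmf over tables with pmf ≤ p_obs
p-value (two-sided) = 0.19138
At α=0.1: p ≥ α → fail to reject H₀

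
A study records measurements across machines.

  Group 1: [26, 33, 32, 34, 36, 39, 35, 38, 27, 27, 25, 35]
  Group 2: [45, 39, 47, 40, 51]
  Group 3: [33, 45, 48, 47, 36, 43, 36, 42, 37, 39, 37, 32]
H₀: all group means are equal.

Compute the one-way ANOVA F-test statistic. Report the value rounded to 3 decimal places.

test statistic = 12.032

Group means [32.25, 44.40, 39.58], grand mean 37.379
SSB = Σnᵢ(x̄ᵢ−x̄)² = 620.461; SSW = ΣΣ(x−x̄ᵢ)² = 670.367
MSB = 620.461/2 = 310.2305; MSW = 670.367/26 = 25.7833
F = MSB/MSW = 12.0322
df = (2, 26)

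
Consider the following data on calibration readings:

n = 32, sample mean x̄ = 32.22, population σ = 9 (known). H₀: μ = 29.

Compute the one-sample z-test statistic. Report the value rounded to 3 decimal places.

test statistic = 2.024

SE = σ/√n = 9/√32 = 1.5910
z = (x̄−μ₀)/SE = (32.22−29)/1.5910 = 2.0239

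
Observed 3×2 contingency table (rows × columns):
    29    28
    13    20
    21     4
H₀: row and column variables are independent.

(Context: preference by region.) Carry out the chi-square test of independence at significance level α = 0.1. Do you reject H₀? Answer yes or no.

Row totals [57, 33, 25], col totals [63, 52], n=115
χ² = (29−31.23)²/31.23 + (28−25.77)²/25.77 + (13−18.08)²/18.08 + (20−14.92)²/14.92 + (21−13.70)²/13.70 + (4−11.30)²/11.30 = 12.1211
df = 2
p-value (upper-tail) = 0.00233
At α=0.1: p < α → reject H₀

reject H₀: yes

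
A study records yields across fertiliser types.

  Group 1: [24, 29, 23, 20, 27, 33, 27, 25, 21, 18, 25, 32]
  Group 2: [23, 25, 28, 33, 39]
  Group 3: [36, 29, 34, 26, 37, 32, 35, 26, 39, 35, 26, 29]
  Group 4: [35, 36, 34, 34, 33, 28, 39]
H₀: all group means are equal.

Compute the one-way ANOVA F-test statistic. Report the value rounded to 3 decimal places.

test statistic = 6.521

Group means [25.33, 29.60, 32.00, 34.14], grand mean 29.861
SSB = Σnᵢ(x̄ᵢ−x̄)² = 429.582; SSW = ΣΣ(x−x̄ᵢ)² = 702.724
MSB = 429.582/3 = 143.1939; MSW = 702.724/32 = 21.9601
F = MSB/MSW = 6.5206
df = (3, 32)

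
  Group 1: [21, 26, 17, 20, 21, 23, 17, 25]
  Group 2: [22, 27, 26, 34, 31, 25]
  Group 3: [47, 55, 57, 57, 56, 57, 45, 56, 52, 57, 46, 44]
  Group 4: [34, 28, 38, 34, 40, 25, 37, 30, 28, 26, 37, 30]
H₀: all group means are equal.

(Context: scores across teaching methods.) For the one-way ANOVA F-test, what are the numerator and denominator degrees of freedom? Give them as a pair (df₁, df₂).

degrees of freedom = [3, 34]

k = 4 groups, N = 38 total
df = (k−1, N−k) = (4−1, 38−4) = (3, 34)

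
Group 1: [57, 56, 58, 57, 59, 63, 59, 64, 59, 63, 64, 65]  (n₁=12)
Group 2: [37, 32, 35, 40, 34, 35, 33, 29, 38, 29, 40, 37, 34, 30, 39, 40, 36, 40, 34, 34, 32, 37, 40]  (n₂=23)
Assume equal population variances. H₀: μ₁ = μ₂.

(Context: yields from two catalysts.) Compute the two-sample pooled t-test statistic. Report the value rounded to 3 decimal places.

test statistic = 20.176

x̄₁=60.333, s₁=3.229, n₁=12
x̄₂=35.435, s₂=3.578, n₂=23
s_p² = [11·3.229² + 22·3.578²]/33 = 12.0097
SE = √(s_p²·(1/12+1/23)) = 1.2341
t = (60.333−35.435)/1.2341 = 20.1757
df = 33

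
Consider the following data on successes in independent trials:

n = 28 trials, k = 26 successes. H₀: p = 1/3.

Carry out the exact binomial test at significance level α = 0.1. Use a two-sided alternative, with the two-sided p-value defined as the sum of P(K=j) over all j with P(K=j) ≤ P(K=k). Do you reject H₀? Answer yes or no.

reject H₀: yes

Exact binomial: n=28, k=26, p₀=1/3=0.3333
P(X=j) = C(n,j)·p₀^j·(1−p₀)^(n−j); p = Σ P(X=j) over j with P(X=j) ≤ P(X=26)
p-value (two-sided) = 0.00000
At α=0.1: p < α → reject H₀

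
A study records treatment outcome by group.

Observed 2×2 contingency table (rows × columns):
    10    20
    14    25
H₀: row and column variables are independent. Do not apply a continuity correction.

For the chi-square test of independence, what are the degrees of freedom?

degrees of freedom = 1

df = (r−1)(c−1) = (2−1)·(2−1) = 1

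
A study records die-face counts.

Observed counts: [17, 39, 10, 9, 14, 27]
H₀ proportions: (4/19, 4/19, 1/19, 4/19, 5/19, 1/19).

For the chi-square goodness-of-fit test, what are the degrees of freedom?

df = k − 1 = 6 − 1 = 5

degrees of freedom = 5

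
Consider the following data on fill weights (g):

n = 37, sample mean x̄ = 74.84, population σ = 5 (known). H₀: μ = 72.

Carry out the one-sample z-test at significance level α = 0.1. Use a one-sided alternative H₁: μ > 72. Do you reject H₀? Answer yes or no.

reject H₀: yes

SE = σ/√n = 5/√37 = 0.8220
z = (x̄−μ₀)/SE = (74.84−72)/0.8220 = 3.4550
p-value (one-sided, H₁ greater) = 0.00028
At α=0.1: p < α → reject H₀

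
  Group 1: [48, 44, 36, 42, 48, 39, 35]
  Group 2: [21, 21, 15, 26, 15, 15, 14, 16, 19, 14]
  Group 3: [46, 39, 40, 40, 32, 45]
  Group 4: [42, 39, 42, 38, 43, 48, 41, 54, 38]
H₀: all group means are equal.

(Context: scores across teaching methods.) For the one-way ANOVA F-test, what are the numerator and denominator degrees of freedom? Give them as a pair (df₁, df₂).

k = 4 groups, N = 32 total
df = (k−1, N−k) = (4−1, 32−4) = (3, 28)

degrees of freedom = [3, 28]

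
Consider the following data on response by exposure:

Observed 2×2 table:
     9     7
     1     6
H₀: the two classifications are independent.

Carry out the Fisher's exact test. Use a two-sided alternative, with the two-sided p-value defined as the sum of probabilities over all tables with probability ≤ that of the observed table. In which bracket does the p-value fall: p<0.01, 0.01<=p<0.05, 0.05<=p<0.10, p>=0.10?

p-value bracket: 0.05<=p<0.10

Margins: r₁=16, r₂=7, c₁=10, c₂=13, n=23
p_obs = C(16,9)·C(7,1)/C(23,10); sum pmf over tables with pmf ≤ p_obs
p-value (two-sided) = 0.08862
→ bracket: 0.05<=p<0.10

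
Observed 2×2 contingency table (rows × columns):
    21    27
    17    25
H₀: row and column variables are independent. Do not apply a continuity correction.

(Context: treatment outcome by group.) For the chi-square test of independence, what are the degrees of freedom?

df = (r−1)(c−1) = (2−1)·(2−1) = 1

degrees of freedom = 1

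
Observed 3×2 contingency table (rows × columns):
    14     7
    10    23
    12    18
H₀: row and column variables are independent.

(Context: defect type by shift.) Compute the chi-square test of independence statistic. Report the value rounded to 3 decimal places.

test statistic = 7.085

Row totals [21, 33, 30], col totals [36, 48], n=84
χ² = (14−9.00)²/9.00 + (7−12.00)²/12.00 + (10−14.14)²/14.14 + (23−18.86)²/18.86 + (12−12.86)²/12.86 + (18−17.14)²/17.14 = 7.0848
df = 2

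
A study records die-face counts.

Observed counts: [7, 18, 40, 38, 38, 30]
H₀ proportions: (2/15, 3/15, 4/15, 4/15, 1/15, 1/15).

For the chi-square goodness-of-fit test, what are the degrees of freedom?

df = k − 1 = 6 − 1 = 5

degrees of freedom = 5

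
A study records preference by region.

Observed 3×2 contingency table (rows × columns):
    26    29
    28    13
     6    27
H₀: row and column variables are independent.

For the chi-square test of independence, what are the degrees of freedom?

df = (r−1)(c−1) = (3−1)·(2−1) = 2

degrees of freedom = 2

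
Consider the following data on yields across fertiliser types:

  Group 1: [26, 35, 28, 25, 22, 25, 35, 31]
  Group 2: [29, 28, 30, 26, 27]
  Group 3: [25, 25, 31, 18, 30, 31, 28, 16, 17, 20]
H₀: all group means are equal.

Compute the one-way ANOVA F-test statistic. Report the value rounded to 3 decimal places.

Group means [28.38, 28.00, 24.10], grand mean 26.435
SSB = Σnᵢ(x̄ᵢ−x̄)² = 96.877; SSW = ΣΣ(x−x̄ᵢ)² = 490.775
MSB = 96.877/2 = 48.4386; MSW = 490.775/20 = 24.5388
F = MSB/MSW = 1.9740
df = (2, 20)

test statistic = 1.974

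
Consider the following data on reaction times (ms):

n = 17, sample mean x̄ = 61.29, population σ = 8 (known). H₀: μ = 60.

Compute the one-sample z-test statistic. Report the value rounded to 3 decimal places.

test statistic = 0.665

SE = σ/√n = 8/√17 = 1.9403
z = (x̄−μ₀)/SE = (61.29−60)/1.9403 = 0.6649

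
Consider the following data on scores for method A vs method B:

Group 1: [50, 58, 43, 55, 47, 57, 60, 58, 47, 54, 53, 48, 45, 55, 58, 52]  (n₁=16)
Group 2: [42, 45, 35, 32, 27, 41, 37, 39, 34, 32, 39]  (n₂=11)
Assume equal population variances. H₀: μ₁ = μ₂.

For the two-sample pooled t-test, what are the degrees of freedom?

degrees of freedom = 25

df = n₁ + n₂ − 2 = 16 + 11 − 2 = 25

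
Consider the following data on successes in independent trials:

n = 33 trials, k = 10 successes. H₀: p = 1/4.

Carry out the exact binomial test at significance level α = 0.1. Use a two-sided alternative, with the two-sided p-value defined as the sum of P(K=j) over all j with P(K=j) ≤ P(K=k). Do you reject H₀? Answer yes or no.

reject H₀: no

Exact binomial: n=33, k=10, p₀=1/4=0.2500
P(X=j) = C(n,j)·p₀^j·(1−p₀)^(n−j); p = Σ P(X=j) over j with P(X=j) ≤ P(X=10)
p-value (two-sided) = 0.54578
At α=0.1: p ≥ α → fail to reject H₀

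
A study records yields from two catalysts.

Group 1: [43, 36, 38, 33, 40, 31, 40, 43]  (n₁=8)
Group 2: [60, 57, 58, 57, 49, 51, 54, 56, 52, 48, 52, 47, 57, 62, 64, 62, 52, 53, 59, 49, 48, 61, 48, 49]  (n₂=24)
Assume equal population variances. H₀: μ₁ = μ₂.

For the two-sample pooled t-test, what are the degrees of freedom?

df = n₁ + n₂ − 2 = 8 + 24 − 2 = 30

degrees of freedom = 30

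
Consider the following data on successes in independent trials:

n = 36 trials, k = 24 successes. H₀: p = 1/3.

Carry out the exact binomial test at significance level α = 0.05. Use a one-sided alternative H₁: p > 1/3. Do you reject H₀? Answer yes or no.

reject H₀: yes

Exact binomial: n=36, k=24, p₀=1/3=0.3333
P(X≥24) from Σ C(n,i)·p₀^i·(1−p₀)^(n−i)
p-value (one-sided, H₁ greater) = 0.00004
At α=0.05: p < α → reject H₀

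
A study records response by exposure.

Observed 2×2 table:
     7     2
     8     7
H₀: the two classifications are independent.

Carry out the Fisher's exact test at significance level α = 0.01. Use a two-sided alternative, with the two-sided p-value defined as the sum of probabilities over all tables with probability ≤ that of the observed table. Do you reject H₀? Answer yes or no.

Margins: r₁=9, r₂=15, c₁=15, c₂=9, n=24
p_obs = C(9,7)·C(15,8)/C(24,15); sum pmf over tables with pmf ≤ p_obs
p-value (two-sided) = 0.38907
At α=0.01: p ≥ α → fail to reject H₀

reject H₀: no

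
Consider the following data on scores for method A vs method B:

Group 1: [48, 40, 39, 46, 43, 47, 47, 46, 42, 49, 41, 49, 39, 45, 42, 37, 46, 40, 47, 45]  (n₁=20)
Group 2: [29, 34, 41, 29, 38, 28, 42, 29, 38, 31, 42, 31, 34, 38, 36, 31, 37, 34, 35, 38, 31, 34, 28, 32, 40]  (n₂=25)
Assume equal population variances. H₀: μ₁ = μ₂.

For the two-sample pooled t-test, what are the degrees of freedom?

df = n₁ + n₂ − 2 = 20 + 25 − 2 = 43

degrees of freedom = 43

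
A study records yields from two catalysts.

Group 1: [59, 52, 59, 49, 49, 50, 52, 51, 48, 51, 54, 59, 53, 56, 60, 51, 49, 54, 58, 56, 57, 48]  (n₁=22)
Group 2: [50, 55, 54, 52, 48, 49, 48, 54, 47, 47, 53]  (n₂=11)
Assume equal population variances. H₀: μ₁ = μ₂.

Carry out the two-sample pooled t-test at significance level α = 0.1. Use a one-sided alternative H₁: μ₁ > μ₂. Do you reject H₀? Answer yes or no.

x̄₁=53.409, s₁=3.996, n₁=22
x̄₂=50.636, s₂=3.042, n₂=11
s_p² = [21·3.996² + 10·3.042²]/31 = 13.8021
SE = √(s_p²·(1/22+1/11)) = 1.3719
t = (53.409−50.636)/1.3719 = 2.0211
df = 31
p-value (one-sided, H₁ greater) = 0.02599
At α=0.1: p < α → reject H₀

reject H₀: yes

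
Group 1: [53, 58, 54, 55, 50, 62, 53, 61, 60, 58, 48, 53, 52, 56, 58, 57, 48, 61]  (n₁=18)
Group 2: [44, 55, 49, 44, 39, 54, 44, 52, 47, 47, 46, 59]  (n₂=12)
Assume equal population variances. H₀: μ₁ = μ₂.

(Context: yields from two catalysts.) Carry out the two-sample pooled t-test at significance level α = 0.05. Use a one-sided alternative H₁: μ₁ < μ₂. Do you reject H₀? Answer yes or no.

x̄₁=55.389, s₁=4.340, n₁=18
x̄₂=48.333, s₂=5.694, n₂=12
s_p² = [17·4.340² + 11·5.694²]/28 = 24.1766
SE = √(s_p²·(1/18+1/12)) = 1.8324
t = (55.389−48.333)/1.8324 = 3.8503
df = 28
p-value (one-sided, H₁ less) = 0.99969
At α=0.05: p ≥ α → fail to reject H₀

reject H₀: no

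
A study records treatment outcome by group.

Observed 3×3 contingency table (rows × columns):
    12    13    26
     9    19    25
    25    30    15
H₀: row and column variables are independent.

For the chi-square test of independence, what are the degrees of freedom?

degrees of freedom = 4

df = (r−1)(c−1) = (3−1)·(3−1) = 4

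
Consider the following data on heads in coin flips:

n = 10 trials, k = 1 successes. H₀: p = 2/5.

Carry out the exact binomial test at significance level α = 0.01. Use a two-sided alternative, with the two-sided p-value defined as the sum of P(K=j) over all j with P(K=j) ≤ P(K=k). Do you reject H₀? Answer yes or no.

reject H₀: no

Exact binomial: n=10, k=1, p₀=2/5=0.4000
P(X=j) = C(n,j)·p₀^j·(1−p₀)^(n−j); p = Σ P(X=j) over j with P(X=j) ≤ P(X=1)
p-value (two-sided) = 0.05865
At α=0.01: p ≥ α → fail to reject H₀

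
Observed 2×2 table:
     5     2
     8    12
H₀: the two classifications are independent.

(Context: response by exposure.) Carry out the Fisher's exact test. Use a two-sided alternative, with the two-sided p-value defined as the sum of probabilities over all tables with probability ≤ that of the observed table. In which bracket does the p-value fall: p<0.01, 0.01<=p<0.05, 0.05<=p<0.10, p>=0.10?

Margins: r₁=7, r₂=20, c₁=13, c₂=14, n=27
p_obs = C(7,5)·C(20,8)/C(27,13); sum pmf over tables with pmf ≤ p_obs
p-value (two-sided) = 0.20870
→ bracket: p>=0.10

p-value bracket: p>=0.10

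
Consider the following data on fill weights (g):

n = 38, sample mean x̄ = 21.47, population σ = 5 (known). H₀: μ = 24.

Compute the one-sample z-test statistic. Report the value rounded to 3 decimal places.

test statistic = -3.119

SE = σ/√n = 5/√38 = 0.8111
z = (x̄−μ₀)/SE = (21.47−24)/0.8111 = -3.1192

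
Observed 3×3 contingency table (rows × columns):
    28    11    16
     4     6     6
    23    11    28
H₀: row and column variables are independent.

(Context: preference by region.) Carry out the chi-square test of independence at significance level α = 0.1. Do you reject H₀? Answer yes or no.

Row totals [55, 16, 62], col totals [55, 28, 50], n=133
χ² = (28−22.74)²/22.74 + (11−11.58)²/11.58 + (16−20.68)²/20.68 + (4−6.62)²/6.62 + (6−3.37)²/3.37 + (6−6.02)²/6.02 + (23−25.64)²/25.64 + (11−13.05)²/13.05 + (28−23.31)²/23.31 = 6.9307
df = 4
p-value (upper-tail) = 0.13960
At α=0.1: p ≥ α → fail to reject H₀

reject H₀: no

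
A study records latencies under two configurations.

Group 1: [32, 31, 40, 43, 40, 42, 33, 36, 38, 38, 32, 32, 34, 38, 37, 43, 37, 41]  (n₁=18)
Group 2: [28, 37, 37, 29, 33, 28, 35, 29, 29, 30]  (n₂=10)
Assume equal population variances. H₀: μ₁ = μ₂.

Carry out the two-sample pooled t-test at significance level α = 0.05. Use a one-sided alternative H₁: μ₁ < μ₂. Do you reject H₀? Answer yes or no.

x̄₁=37.056, s₁=3.992, n₁=18
x̄₂=31.500, s₂=3.659, n₂=10
s_p² = [17·3.992² + 9·3.659²]/26 = 15.0556
SE = √(s_p²·(1/18+1/10)) = 1.5304
t = (37.056−31.500)/1.5304 = 3.6302
df = 26
p-value (one-sided, H₁ less) = 0.99939
At α=0.05: p ≥ α → fail to reject H₀

reject H₀: no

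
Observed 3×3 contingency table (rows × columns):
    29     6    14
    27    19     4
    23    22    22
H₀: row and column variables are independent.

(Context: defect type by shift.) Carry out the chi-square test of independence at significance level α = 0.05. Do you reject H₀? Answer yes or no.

Row totals [49, 50, 67], col totals [79, 47, 40], n=166
χ² = (29−23.32)²/23.32 + (6−13.87)²/13.87 + (14−11.81)²/11.81 + (27−23.80)²/23.80 + (19−14.16)²/14.16 + (4−12.05)²/12.05 + (23−31.89)²/31.89 + (22−18.97)²/18.97 + (22−16.14)²/16.14 = 18.8082
df = 4
p-value (upper-tail) = 0.00086
At α=0.05: p < α → reject H₀

reject H₀: yes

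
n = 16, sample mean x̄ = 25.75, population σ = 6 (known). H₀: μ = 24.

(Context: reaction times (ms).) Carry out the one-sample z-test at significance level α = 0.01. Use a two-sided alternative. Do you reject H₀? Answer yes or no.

SE = σ/√n = 6/√16 = 1.5000
z = (x̄−μ₀)/SE = (25.75−24)/1.5000 = 1.1667
p-value (two-sided) = 0.24335
At α=0.01: p ≥ α → fail to reject H₀

reject H₀: no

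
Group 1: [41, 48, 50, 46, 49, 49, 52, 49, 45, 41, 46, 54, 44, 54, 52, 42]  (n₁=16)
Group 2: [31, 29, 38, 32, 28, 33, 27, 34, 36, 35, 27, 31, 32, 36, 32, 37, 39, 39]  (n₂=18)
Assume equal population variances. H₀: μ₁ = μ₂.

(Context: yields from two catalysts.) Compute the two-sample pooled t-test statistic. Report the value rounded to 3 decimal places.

x̄₁=47.625, s₁=4.288, n₁=16
x̄₂=33.111, s₂=3.909, n₂=18
s_p² = [15·4.288² + 17·3.909²]/32 = 16.7352
SE = √(s_p²·(1/16+1/18)) = 1.4056
t = (47.625−33.111)/1.4056 = 10.3258
df = 32

test statistic = 10.326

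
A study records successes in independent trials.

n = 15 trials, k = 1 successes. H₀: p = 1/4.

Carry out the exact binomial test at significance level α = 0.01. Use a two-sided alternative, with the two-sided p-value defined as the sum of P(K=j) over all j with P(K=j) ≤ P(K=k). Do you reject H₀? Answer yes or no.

reject H₀: no

Exact binomial: n=15, k=1, p₀=1/4=0.2500
P(X=j) = C(n,j)·p₀^j·(1−p₀)^(n−j); p = Σ P(X=j) over j with P(X=j) ≤ P(X=1)
p-value (two-sided) = 0.13680
At α=0.01: p ≥ α → fail to reject H₀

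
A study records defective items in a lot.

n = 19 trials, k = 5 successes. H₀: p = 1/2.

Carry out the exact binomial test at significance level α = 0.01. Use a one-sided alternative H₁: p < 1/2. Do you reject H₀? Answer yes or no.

reject H₀: no

Exact binomial: n=19, k=5, p₀=1/2=0.5000
P(X≤5) from Σ C(n,i)·p₀^i·(1−p₀)^(n−i)
p-value (one-sided, H₁ less) = 0.03178
At α=0.01: p ≥ α → fail to reject H₀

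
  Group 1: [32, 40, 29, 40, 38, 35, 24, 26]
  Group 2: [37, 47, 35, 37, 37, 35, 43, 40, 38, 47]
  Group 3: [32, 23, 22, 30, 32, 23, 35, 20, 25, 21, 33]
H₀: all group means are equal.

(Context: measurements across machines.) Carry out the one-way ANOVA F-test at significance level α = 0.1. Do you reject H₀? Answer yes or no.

Group means [33.00, 39.60, 26.91], grand mean 32.966
SSB = Σnᵢ(x̄ᵢ−x̄)² = 843.656; SSW = ΣΣ(x−x̄ᵢ)² = 765.309
MSB = 843.656/2 = 421.8282; MSW = 765.309/26 = 29.4350
F = MSB/MSW = 14.3309
df = (2, 26)
p-value (upper-tail) = 0.00006
At α=0.1: p < α → reject H₀

reject H₀: yes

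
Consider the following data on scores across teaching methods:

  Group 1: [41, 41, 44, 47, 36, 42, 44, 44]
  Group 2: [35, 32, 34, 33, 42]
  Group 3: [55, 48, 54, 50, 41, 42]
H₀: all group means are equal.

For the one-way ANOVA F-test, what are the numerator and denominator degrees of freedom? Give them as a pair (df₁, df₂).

degrees of freedom = [2, 16]

k = 3 groups, N = 19 total
df = (k−1, N−k) = (3−1, 19−3) = (2, 16)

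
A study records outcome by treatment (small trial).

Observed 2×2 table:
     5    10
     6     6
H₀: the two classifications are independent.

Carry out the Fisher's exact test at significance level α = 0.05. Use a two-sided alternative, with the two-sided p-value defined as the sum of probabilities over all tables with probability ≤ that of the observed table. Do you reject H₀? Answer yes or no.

reject H₀: no

Margins: r₁=15, r₂=12, c₁=11, c₂=16, n=27
p_obs = C(15,5)·C(12,6)/C(27,11); sum pmf over tables with pmf ≤ p_obs
p-value (two-sided) = 0.45165
At α=0.05: p ≥ α → fail to reject H₀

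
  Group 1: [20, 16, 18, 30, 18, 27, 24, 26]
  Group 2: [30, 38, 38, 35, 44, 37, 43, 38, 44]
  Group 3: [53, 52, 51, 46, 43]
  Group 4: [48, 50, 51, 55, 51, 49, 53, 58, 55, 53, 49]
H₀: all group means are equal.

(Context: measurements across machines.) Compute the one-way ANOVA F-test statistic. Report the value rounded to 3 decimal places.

Group means [22.38, 38.56, 49.00, 52.00], grand mean 40.697
SSB = Σnᵢ(x̄ᵢ−x̄)² = 4476.872; SSW = ΣΣ(x−x̄ᵢ)² = 518.097
MSB = 4476.872/3 = 1492.2908; MSW = 518.097/29 = 17.8654
F = MSB/MSW = 83.5296
df = (3, 29)

test statistic = 83.530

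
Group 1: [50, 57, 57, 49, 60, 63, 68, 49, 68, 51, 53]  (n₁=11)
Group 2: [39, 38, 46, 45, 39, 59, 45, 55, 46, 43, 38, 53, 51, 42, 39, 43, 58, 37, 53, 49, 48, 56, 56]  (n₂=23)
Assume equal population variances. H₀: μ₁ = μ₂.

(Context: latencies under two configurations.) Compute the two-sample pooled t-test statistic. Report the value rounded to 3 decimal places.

x̄₁=56.818, s₁=7.181, n₁=11
x̄₂=46.870, s₂=7.086, n₂=23
s_p² = [10·7.181² + 22·7.086²]/32 = 50.6327
SE = √(s_p²·(1/11+1/23)) = 2.6085
t = (56.818−46.870)/2.6085 = 3.8139
df = 32

test statistic = 3.814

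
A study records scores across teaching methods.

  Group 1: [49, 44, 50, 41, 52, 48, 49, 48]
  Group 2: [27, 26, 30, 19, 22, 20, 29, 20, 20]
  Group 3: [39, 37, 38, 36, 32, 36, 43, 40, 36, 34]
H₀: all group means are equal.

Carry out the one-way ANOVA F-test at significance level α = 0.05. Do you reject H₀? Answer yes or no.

Group means [47.62, 23.67, 37.10], grand mean 35.741
SSB = Σnᵢ(x̄ᵢ−x̄)² = 2460.410; SSW = ΣΣ(x−x̄ᵢ)² = 322.775
MSB = 2460.410/2 = 1230.2051; MSW = 322.775/24 = 13.4490
F = MSB/MSW = 91.4721
df = (2, 24)
p-value (upper-tail) = 0.00000
At α=0.05: p < α → reject H₀

reject H₀: yes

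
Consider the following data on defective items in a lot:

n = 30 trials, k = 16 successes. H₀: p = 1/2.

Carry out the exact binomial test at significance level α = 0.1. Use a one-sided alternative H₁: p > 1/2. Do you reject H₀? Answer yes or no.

Exact binomial: n=30, k=16, p₀=1/2=0.5000
P(X≥16) from Σ C(n,i)·p₀^i·(1−p₀)^(n−i)
p-value (one-sided, H₁ greater) = 0.42777
At α=0.1: p ≥ α → fail to reject H₀

reject H₀: no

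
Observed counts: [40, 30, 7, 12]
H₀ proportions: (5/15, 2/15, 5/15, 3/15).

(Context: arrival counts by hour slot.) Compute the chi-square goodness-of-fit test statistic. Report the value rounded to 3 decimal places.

test statistic = 50.517

n = 89; E_i = n·p_i = [29.67, 11.87, 29.67, 17.80]
χ² = (40−29.67)²/29.67 + (30−11.87)²/11.87 + (7−29.67)²/29.67 + (12−17.80)²/17.80 = 50.5169
df = 3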